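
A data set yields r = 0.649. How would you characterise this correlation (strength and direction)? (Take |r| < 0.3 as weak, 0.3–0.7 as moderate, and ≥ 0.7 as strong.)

r = 0.649 > 0 so the relationship is positive.
|r| = 0.649, which falls in the moderate range.

moderate positive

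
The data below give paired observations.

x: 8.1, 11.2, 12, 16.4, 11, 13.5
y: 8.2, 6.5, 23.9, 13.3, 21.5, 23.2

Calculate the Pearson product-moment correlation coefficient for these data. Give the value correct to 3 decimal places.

0.291

n = 6, Σx = 72.2, Σy = 96.6, Σx² = 907.26, Σy² = 1858.08, Σxy = 1193.84
nΣxy − ΣxΣy = 7163.04 − 6974.52 = 188.52
nΣx² − (Σx)² = 5443.56 − 5212.84 = 230.72; nΣy² − (Σy)² = 11148.48 − 9331.56 = 1816.92
r = 188.52 / √(230.72 × 1816.92) = 188.52 / 647.4564 ≈ 0.291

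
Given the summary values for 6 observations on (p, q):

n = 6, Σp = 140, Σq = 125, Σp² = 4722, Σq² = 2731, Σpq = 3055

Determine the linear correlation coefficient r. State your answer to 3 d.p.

0.322

r = (nΣpq − ΣpΣq) / √[(nΣp² − (Σp)²)(nΣq² − (Σq)²)]
Numerator: 6×3055 − 140×125 = 830
Denominator: √[(28332 − 19600)(16386 − 15625)] = √[8732 × 761] = 2577.7998
r = 830 / 2577.7998 ≈ 0.322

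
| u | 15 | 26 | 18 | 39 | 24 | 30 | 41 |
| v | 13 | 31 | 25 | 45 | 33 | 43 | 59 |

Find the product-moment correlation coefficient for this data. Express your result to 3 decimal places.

n = 7, Σu = 193, Σv = 249, Σu² = 5903, Σv² = 10199, Σuv = 7707
nΣuv − ΣuΣv = 53949 − 48057 = 5892
nΣu² − (Σu)² = 41321 − 37249 = 4072; nΣv² − (Σv)² = 71393 − 62001 = 9392
r = 5892 / √(4072 × 9392) = 5892 / 6184.1915 ≈ 0.953

0.953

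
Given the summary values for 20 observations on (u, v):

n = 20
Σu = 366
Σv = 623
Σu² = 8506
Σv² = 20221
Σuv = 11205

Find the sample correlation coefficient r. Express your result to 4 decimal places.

-0.1614

r = (nΣuv − ΣuΣv) / √[(nΣu² − (Σu)²)(nΣv² − (Σv)²)]
Numerator: 20×11205 − 366×623 = -3918
Denominator: √[(170120 − 133956)(404420 − 388129)] = √[36164 × 16291] = 24272.3654
r = -3918 / 24272.3654 ≈ -0.1614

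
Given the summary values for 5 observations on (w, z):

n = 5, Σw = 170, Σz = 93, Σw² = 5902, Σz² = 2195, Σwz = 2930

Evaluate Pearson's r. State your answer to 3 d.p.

r = (nΣwz − ΣwΣz) / √[(nΣw² − (Σw)²)(nΣz² − (Σz)²)]
Numerator: 5×2930 − 170×93 = -1160
Denominator: √[(29510 − 28900)(10975 − 8649)] = √[610 × 2326] = 1191.1591
r = -1160 / 1191.1591 ≈ -0.974

-0.974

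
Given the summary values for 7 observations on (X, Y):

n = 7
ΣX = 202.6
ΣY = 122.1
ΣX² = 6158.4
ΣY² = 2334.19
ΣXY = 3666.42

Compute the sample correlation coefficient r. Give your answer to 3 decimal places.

r = (nΣXY − ΣXΣY) / √[(nΣX² − (ΣX)²)(nΣY² − (ΣY)²)]
Numerator: 7×3666.42 − 202.6×122.1 = 927.48
Denominator: √[(43108.8 − 41046.76)(16339.33 − 14908.41)] = √[2062.04 × 1430.92] = 1717.7352
r = 927.48 / 1717.7352 ≈ 0.540

0.540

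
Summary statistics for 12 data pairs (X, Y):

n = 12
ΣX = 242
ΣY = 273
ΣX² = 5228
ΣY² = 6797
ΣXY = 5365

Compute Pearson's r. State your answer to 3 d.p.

r = (nΣXY − ΣXΣY) / √[(nΣX² − (ΣX)²)(nΣY² − (ΣY)²)]
Numerator: 12×5365 − 242×273 = -1686
Denominator: √[(62736 − 58564)(81564 − 74529)] = √[4172 × 7035] = 5417.5659
r = -1686 / 5417.5659 ≈ -0.311

-0.311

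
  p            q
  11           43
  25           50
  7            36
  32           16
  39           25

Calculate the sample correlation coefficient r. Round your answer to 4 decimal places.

-0.5569

n = 5, Σp = 114, Σq = 170, Σp² = 3340, Σq² = 6526, Σpq = 3462
nΣpq − ΣpΣq = 17310 − 19380 = -2070
nΣp² − (Σp)² = 16700 − 12996 = 3704; nΣq² − (Σq)² = 32630 − 28900 = 3730
r = -2070 / √(3704 × 3730) = -2070 / 3716.9773 ≈ -0.5569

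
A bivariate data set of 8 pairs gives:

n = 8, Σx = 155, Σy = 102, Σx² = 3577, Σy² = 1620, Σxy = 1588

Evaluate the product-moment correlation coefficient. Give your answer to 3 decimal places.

r = (nΣxy − ΣxΣy) / √[(nΣx² − (Σx)²)(nΣy² − (Σy)²)]
Numerator: 8×1588 − 155×102 = -3106
Denominator: √[(28616 − 24025)(12960 − 10404)] = √[4591 × 2556] = 3425.5797
r = -3106 / 3425.5797 ≈ -0.907

-0.907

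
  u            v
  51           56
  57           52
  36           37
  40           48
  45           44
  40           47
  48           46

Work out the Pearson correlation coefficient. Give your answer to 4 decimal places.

0.7436

n = 7, Σu = 317, Σv = 330, Σu² = 14675, Σv² = 15774, Σuv = 15140
nΣuv − ΣuΣv = 105980 − 104610 = 1370
nΣu² − (Σu)² = 102725 − 100489 = 2236; nΣv² − (Σv)² = 110418 − 108900 = 1518
r = 1370 / √(2236 × 1518) = 1370 / 1842.3485 ≈ 0.7436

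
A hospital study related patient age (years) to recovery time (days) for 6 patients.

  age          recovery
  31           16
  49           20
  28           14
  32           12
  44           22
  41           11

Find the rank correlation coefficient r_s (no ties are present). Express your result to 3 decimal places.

0.429

Rank age: 2, 6, 1, 3, 5, 4
Rank recovery: 4, 5, 3, 2, 6, 1
d = rank(age) − rank(recovery): -2, 1, -2, 1, -1, 3; Σd² = 20
ρ = 1 − 6Σd² / [n(n²−1)] = 1 − 6×20 / (6×35) = 1 − 120/210 ≈ 0.429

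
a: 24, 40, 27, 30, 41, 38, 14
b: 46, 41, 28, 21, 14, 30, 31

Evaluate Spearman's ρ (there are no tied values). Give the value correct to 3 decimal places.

Rank a: 2, 6, 3, 4, 7, 5, 1
Rank b: 7, 6, 3, 2, 1, 4, 5
d = rank(a) − rank(b): -5, 0, 0, 2, 6, 1, -4; Σd² = 82
ρ = 1 − 6Σd² / [n(n²−1)] = 1 − 6×82 / (7×48) = 1 − 492/336 ≈ -0.464

-0.464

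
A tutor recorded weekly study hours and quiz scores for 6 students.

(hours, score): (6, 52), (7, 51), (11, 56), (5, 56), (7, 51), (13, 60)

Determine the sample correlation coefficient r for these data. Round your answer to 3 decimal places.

0.702

n = 6, Σx = 49, Σy = 326, Σx² = 449, Σy² = 17778, Σxy = 2702
nΣxy − ΣxΣy = 16212 − 15974 = 238
nΣx² − (Σx)² = 2694 − 2401 = 293; nΣy² − (Σy)² = 106668 − 106276 = 392
r = 238 / √(293 × 392) = 238 / 338.9041 ≈ 0.702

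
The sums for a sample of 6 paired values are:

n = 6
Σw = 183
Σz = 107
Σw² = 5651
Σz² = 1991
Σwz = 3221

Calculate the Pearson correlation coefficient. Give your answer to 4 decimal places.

r = (nΣwz − ΣwΣz) / √[(nΣw² − (Σw)²)(nΣz² − (Σz)²)]
Numerator: 6×3221 − 183×107 = -255
Denominator: √[(33906 − 33489)(11946 − 11449)] = √[417 × 497] = 455.2461
r = -255 / 455.2461 ≈ -0.5601

-0.5601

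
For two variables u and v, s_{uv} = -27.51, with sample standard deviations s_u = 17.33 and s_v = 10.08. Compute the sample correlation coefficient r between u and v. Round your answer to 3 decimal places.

-0.157

r = Cov(u,v) / (s_u · s_v) = -27.51 / (17.33 × 10.08)
  = -27.51 / 174.6864 ≈ -0.157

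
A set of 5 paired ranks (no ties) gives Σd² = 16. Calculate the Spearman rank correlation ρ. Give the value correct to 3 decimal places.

ρ = 1 − 6Σd² / [n(n²−1)] = 1 − 6×16 / (5×24)
  = 1 − 96/120 = 1 − 0.8000 ≈ 0.200

0.200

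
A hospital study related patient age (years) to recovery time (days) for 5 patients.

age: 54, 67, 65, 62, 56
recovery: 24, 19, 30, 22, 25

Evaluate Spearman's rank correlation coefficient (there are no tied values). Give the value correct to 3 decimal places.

-0.300

Rank age: 1, 5, 4, 3, 2
Rank recovery: 3, 1, 5, 2, 4
d = rank(age) − rank(recovery): -2, 4, -1, 1, -2; Σd² = 26
ρ = 1 − 6Σd² / [n(n²−1)] = 1 − 6×26 / (5×24) = 1 − 156/120 ≈ -0.300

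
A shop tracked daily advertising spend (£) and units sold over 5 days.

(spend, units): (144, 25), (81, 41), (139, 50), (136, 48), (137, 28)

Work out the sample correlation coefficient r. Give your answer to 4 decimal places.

-0.1893

n = 5, Σx = 637, Σy = 192, Σx² = 83883, Σy² = 7894, Σxy = 24235
nΣxy − ΣxΣy = 121175 − 122304 = -1129
nΣx² − (Σx)² = 419415 − 405769 = 13646; nΣy² − (Σy)² = 39470 − 36864 = 2606
r = -1129 / √(13646 × 2606) = -1129 / 5963.3444 ≈ -0.1893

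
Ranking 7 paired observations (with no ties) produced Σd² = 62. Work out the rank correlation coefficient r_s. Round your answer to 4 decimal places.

-0.1071

ρ = 1 − 6Σd² / [n(n²−1)] = 1 − 6×62 / (7×48)
  = 1 − 372/336 = 1 − 1.10714 ≈ -0.1071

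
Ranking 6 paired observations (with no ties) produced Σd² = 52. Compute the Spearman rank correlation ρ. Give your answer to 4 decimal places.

ρ = 1 − 6Σd² / [n(n²−1)] = 1 − 6×52 / (6×35)
  = 1 − 312/210 = 1 − 1.48571 ≈ -0.4857

-0.4857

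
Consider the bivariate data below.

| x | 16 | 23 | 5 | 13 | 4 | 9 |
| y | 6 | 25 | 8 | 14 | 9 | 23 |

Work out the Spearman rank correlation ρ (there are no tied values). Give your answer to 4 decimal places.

0.3143

Rank x: 5, 6, 2, 4, 1, 3
Rank y: 1, 6, 2, 4, 3, 5
d = rank(x) − rank(y): 4, 0, 0, 0, -2, -2; Σd² = 24
ρ = 1 − 6Σd² / [n(n²−1)] = 1 − 6×24 / (6×35) = 1 − 144/210 ≈ 0.3143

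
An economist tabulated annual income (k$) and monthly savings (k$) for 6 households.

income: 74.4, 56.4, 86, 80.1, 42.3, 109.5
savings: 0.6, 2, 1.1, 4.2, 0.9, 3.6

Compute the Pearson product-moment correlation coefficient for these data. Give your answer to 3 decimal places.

n = 6, Σx = 448.7, Σy = 12.4, Σx² = 36307.87, Σy² = 36.98, Σxy = 1020.73
nΣxy − ΣxΣy = 6124.38 − 5563.88 = 560.5
nΣx² − (Σx)² = 217847.22 − 201331.69 = 16515.53; nΣy² − (Σy)² = 221.88 − 153.76 = 68.12
r = 560.5 / √(16515.53 × 68.12) = 560.5 / 1060.6780 ≈ 0.528

0.528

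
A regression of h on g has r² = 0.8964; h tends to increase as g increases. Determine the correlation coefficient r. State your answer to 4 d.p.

|r| = √0.8964 = 0.9468
The association is positive, so r = 0.9468.

0.9468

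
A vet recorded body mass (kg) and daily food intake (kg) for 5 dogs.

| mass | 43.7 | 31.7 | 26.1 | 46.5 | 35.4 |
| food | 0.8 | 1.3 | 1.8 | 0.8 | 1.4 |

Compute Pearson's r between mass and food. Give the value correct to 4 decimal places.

n = 5, Σx = 183.4, Σy = 6.1, Σx² = 7011.2, Σy² = 8.17, Σxy = 209.91
nΣxy − ΣxΣy = 1049.55 − 1118.74 = -69.19
nΣx² − (Σx)² = 35056 − 33635.56 = 1420.44; nΣy² − (Σy)² = 40.85 − 37.21 = 3.64
r = -69.19 / √(1420.44 × 3.64) = -69.19 / 71.9055 ≈ -0.9622

-0.9622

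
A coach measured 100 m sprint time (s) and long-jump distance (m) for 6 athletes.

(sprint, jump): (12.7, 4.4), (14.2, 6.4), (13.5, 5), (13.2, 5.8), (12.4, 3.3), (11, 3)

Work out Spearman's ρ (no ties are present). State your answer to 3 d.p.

Rank sprint: 3, 6, 5, 4, 2, 1
Rank jump: 3, 6, 4, 5, 2, 1
d = rank(sprint) − rank(jump): 0, 0, 1, -1, 0, 0; Σd² = 2
ρ = 1 − 6Σd² / [n(n²−1)] = 1 − 6×2 / (6×35) = 1 − 12/210 ≈ 0.943

0.943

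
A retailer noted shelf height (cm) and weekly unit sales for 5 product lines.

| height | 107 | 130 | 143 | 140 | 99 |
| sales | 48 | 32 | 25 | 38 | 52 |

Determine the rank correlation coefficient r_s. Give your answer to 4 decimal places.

Rank height: 2, 3, 5, 4, 1
Rank sales: 4, 2, 1, 3, 5
d = rank(height) − rank(sales): -2, 1, 4, 1, -4; Σd² = 38
ρ = 1 − 6Σd² / [n(n²−1)] = 1 − 6×38 / (5×24) = 1 − 228/120 ≈ -0.9000

-0.9000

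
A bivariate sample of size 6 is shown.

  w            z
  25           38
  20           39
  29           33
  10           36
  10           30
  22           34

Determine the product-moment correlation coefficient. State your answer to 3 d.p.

n = 6, Σw = 116, Σz = 210, Σw² = 2550, Σz² = 7406, Σwz = 4095
nΣwz − ΣwΣz = 24570 − 24360 = 210
nΣw² − (Σw)² = 15300 − 13456 = 1844; nΣz² − (Σz)² = 44436 − 44100 = 336
r = 210 / √(1844 × 336) = 210 / 787.1366 ≈ 0.267

0.267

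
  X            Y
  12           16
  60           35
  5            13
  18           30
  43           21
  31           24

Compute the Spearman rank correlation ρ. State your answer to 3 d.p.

Rank X: 2, 6, 1, 3, 5, 4
Rank Y: 2, 6, 1, 5, 3, 4
d = rank(X) − rank(Y): 0, 0, 0, -2, 2, 0; Σd² = 8
ρ = 1 − 6Σd² / [n(n²−1)] = 1 − 6×8 / (6×35) = 1 − 48/210 ≈ 0.771

0.771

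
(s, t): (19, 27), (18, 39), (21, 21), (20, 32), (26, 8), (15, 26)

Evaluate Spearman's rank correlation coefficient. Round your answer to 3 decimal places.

-0.600

Rank s: 3, 2, 5, 4, 6, 1
Rank t: 4, 6, 2, 5, 1, 3
d = rank(s) − rank(t): -1, -4, 3, -1, 5, -2; Σd² = 56
ρ = 1 − 6Σd² / [n(n²−1)] = 1 − 6×56 / (6×35) = 1 − 336/210 ≈ -0.600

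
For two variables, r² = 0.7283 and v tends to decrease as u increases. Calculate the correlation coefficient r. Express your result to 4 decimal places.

-0.8534

|r| = √0.7283 = 0.8534
The association is negative, so r = −0.8534.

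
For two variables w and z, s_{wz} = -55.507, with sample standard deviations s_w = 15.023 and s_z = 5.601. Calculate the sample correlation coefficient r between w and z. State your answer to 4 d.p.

r = Cov(w,z) / (s_w · s_z) = -55.507 / (15.023 × 5.601)
  = -55.507 / 84.1438 ≈ -0.6597

-0.6597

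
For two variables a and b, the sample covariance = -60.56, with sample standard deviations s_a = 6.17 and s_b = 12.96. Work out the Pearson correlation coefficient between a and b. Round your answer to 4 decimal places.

-0.7573

r = Cov(a,b) / (s_a · s_b) = -60.56 / (6.17 × 12.96)
  = -60.56 / 79.9632 ≈ -0.7573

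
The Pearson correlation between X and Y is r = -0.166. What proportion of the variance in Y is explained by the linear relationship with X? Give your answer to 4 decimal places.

0.0276

r² = (-0.166)² = 0.0276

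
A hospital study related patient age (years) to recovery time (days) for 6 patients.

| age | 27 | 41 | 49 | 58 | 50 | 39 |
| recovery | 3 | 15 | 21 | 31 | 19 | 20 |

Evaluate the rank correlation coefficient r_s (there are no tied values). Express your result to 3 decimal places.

0.714

Rank age: 1, 3, 4, 6, 5, 2
Rank recovery: 1, 2, 5, 6, 3, 4
d = rank(age) − rank(recovery): 0, 1, -1, 0, 2, -2; Σd² = 10
ρ = 1 − 6Σd² / [n(n²−1)] = 1 − 6×10 / (6×35) = 1 − 60/210 ≈ 0.714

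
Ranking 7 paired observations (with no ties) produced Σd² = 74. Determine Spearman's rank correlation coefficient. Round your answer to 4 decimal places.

ρ = 1 − 6Σd² / [n(n²−1)] = 1 − 6×74 / (7×48)
  = 1 − 444/336 = 1 − 1.32143 ≈ -0.3214

-0.3214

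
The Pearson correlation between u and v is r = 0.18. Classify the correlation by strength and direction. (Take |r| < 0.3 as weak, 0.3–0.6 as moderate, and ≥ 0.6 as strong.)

r = 0.18 > 0 so the relationship is positive.
|r| = 0.18, which falls in the weak range.

weak positive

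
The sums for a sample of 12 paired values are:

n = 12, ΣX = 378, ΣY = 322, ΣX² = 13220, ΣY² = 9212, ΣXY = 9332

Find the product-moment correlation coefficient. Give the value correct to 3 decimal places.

r = (nΣXY − ΣXΣY) / √[(nΣX² − (ΣX)²)(nΣY² − (ΣY)²)]
Numerator: 12×9332 − 378×322 = -9732
Denominator: √[(158640 − 142884)(110544 − 103684)] = √[15756 × 6860] = 10396.4494
r = -9732 / 10396.4494 ≈ -0.936

-0.936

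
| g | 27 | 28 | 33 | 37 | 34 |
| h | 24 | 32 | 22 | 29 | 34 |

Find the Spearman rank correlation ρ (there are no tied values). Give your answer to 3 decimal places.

0.300

Rank g: 1, 2, 3, 5, 4
Rank h: 2, 4, 1, 3, 5
d = rank(g) − rank(h): -1, -2, 2, 2, -1; Σd² = 14
ρ = 1 − 6Σd² / [n(n²−1)] = 1 − 6×14 / (5×24) = 1 − 84/120 ≈ 0.300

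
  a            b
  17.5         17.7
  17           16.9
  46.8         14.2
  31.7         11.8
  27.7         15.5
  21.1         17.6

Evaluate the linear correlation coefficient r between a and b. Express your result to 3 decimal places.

n = 6, Σa = 161.8, Σb = 93.7, Σa² = 5002.88, Σb² = 1489.79, Σab = 2436.38
nΣab − ΣaΣb = 14618.28 − 15160.66 = -542.38
nΣa² − (Σa)² = 30017.28 − 26179.24 = 3838.04; nΣb² − (Σb)² = 8938.74 − 8779.69 = 159.05
r = -542.38 / √(3838.04 × 159.05) = -542.38 / 781.3068 ≈ -0.694

-0.694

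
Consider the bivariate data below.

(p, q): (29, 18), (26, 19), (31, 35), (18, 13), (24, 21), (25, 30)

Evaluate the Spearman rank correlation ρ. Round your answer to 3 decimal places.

Rank p: 5, 4, 6, 1, 2, 3
Rank q: 2, 3, 6, 1, 4, 5
d = rank(p) − rank(q): 3, 1, 0, 0, -2, -2; Σd² = 18
ρ = 1 − 6Σd² / [n(n²−1)] = 1 − 6×18 / (6×35) = 1 − 108/210 ≈ 0.486

0.486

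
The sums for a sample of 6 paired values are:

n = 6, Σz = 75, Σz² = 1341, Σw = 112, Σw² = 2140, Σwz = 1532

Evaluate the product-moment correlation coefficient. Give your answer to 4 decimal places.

r = (nΣwz − ΣwΣz) / √[(nΣw² − (Σw)²)(nΣz² − (Σz)²)]
Numerator: 6×1532 − 112×75 = 792
Denominator: √[(12840 − 12544)(8046 − 5625)] = √[296 × 2421] = 846.5317
r = 792 / 846.5317 ≈ 0.9356

0.9356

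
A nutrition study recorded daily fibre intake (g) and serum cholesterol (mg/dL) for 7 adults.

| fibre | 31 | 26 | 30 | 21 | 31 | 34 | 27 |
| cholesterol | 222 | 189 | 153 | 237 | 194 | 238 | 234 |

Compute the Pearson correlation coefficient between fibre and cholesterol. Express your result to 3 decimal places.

n = 7, Σx = 200, Σy = 1467, Σx² = 5824, Σy² = 313619, Σxy = 41787
nΣxy − ΣxΣy = 292509 − 293400 = -891
nΣx² − (Σx)² = 40768 − 40000 = 768; nΣy² − (Σy)² = 2195333 − 2152089 = 43244
r = -891 / √(768 × 43244) = -891 / 5762.9326 ≈ -0.155

-0.155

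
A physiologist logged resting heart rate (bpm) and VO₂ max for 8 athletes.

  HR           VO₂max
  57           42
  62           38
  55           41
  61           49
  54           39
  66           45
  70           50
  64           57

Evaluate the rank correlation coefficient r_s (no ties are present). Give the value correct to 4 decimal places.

Rank HR: 3, 5, 2, 4, 1, 7, 8, 6
Rank VO₂max: 4, 1, 3, 6, 2, 5, 7, 8
d = rank(HR) − rank(VO₂max): -1, 4, -1, -2, -1, 2, 1, -2; Σd² = 32
ρ = 1 − 6Σd² / [n(n²−1)] = 1 − 6×32 / (8×63) = 1 − 192/504 ≈ 0.6190

0.6190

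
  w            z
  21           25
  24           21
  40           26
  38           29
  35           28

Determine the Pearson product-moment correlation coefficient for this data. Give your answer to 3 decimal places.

n = 5, Σw = 158, Σz = 129, Σw² = 5286, Σz² = 3367, Σwz = 4151
nΣwz − ΣwΣz = 20755 − 20382 = 373
nΣw² − (Σw)² = 26430 − 24964 = 1466; nΣz² − (Σz)² = 16835 − 16641 = 194
r = 373 / √(1466 × 194) = 373 / 533.2954 ≈ 0.699

0.699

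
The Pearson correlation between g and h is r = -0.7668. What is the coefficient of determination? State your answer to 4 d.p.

r² = (-0.7668)² = 0.5880

0.5880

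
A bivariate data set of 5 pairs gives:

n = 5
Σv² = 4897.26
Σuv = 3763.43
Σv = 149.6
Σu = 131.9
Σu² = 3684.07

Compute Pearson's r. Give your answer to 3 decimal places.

r = (nΣuv − ΣuΣv) / √[(nΣu² − (Σu)²)(nΣv² − (Σv)²)]
Numerator: 5×3763.43 − 131.9×149.6 = -915.09
Denominator: √[(18420.35 − 17397.61)(24486.3 − 22380.16)] = √[1022.74 × 2106.14] = 1467.6626
r = -915.09 / 1467.6626 ≈ -0.624

-0.624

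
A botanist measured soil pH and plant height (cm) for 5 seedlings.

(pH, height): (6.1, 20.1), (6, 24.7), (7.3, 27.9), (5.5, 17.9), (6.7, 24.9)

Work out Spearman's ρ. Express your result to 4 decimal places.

0.9000

Rank pH: 3, 2, 5, 1, 4
Rank height: 2, 3, 5, 1, 4
d = rank(pH) − rank(height): 1, -1, 0, 0, 0; Σd² = 2
ρ = 1 − 6Σd² / [n(n²−1)] = 1 − 6×2 / (5×24) = 1 − 12/120 ≈ 0.9000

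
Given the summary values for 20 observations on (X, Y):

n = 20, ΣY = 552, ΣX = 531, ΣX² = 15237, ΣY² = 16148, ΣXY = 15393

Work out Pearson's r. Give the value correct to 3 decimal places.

0.723

r = (nΣXY − ΣXΣY) / √[(nΣX² − (ΣX)²)(nΣY² − (ΣY)²)]
Numerator: 20×15393 − 531×552 = 14748
Denominator: √[(304740 − 281961)(322960 − 304704)] = √[22779 × 18256] = 20392.4845
r = 14748 / 20392.4845 ≈ 0.723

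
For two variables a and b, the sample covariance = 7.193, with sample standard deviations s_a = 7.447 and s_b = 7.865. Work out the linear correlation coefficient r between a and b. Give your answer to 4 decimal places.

r = Cov(a,b) / (s_a · s_b) = 7.193 / (7.447 × 7.865)
  = 7.193 / 58.5707 ≈ 0.1228

0.1228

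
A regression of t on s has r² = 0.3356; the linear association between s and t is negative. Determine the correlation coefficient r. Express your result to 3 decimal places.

|r| = √0.3356 = 0.579
The association is negative, so r = −0.579.

-0.579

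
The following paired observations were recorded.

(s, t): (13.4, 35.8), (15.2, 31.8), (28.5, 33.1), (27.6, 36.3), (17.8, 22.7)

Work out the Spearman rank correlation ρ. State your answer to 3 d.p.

0.100

Rank s: 1, 2, 5, 4, 3
Rank t: 4, 2, 3, 5, 1
d = rank(s) − rank(t): -3, 0, 2, -1, 2; Σd² = 18
ρ = 1 − 6Σd² / [n(n²−1)] = 1 − 6×18 / (5×24) = 1 − 108/120 ≈ 0.100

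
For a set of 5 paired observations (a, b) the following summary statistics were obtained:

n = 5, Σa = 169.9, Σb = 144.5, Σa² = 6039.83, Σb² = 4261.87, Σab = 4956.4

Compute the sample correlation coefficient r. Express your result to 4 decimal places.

0.3060

r = (nΣab − ΣaΣb) / √[(nΣa² − (Σa)²)(nΣb² − (Σb)²)]
Numerator: 5×4956.4 − 169.9×144.5 = 231.45
Denominator: √[(30199.15 − 28866.01)(21309.35 − 20880.25)] = √[1333.14 × 429.1] = 756.3401
r = 231.45 / 756.3401 ≈ 0.3060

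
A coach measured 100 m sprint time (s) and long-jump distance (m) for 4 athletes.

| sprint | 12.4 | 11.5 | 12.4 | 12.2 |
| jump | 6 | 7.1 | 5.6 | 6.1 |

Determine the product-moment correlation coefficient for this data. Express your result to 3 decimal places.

n = 4, Σx = 48.5, Σy = 24.8, Σx² = 588.61, Σy² = 154.98, Σxy = 299.91
nΣxy − ΣxΣy = 1199.64 − 1202.8 = -3.16
nΣx² − (Σx)² = 2354.44 − 2352.25 = 2.19; nΣy² − (Σy)² = 619.92 − 615.04 = 4.88
r = -3.16 / √(2.19 × 4.88) = -3.16 / 3.2691 ≈ -0.967

-0.967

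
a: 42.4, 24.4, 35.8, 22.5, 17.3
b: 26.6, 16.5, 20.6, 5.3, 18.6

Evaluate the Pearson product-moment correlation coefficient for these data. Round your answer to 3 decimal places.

0.666

n = 5, Σa = 142.4, Σb = 87.6, Σa² = 4480.3, Σb² = 1778.22, Σab = 2708.95
nΣab − ΣaΣb = 13544.75 − 12474.24 = 1070.51
nΣa² − (Σa)² = 22401.5 − 20277.76 = 2123.74; nΣb² − (Σb)² = 8891.1 − 7673.76 = 1217.34
r = 1070.51 / √(2123.74 × 1217.34) = 1070.51 / 1607.8911 ≈ 0.666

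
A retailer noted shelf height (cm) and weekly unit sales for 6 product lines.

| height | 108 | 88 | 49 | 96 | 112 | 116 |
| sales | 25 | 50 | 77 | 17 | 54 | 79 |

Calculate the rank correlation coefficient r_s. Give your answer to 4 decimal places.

Rank height: 4, 2, 1, 3, 5, 6
Rank sales: 2, 3, 5, 1, 4, 6
d = rank(height) − rank(sales): 2, -1, -4, 2, 1, 0; Σd² = 26
ρ = 1 − 6Σd² / [n(n²−1)] = 1 − 6×26 / (6×35) = 1 − 156/210 ≈ 0.2571

0.2571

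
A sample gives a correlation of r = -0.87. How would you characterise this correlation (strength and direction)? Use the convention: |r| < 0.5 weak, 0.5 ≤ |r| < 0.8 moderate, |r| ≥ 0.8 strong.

r = -0.87 < 0 so the relationship is negative.
|r| = 0.87, which falls in the strong range.

strong negative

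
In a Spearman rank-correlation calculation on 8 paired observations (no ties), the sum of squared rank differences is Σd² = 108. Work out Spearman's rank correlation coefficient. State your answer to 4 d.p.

ρ = 1 − 6Σd² / [n(n²−1)] = 1 − 6×108 / (8×63)
  = 1 − 648/504 = 1 − 1.28571 ≈ -0.2857

-0.2857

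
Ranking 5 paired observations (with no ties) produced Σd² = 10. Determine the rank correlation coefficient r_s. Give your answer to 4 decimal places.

0.5000

ρ = 1 − 6Σd² / [n(n²−1)] = 1 − 6×10 / (5×24)
  = 1 − 60/120 = 1 − 0.50000 ≈ 0.5000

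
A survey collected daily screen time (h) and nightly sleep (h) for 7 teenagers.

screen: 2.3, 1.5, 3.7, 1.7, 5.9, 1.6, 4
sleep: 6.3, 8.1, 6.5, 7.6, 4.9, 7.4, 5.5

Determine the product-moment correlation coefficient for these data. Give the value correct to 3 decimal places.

-0.920

n = 7, Σx = 20.7, Σy = 46.3, Σx² = 77.49, Σy² = 314.33, Σxy = 126.36
nΣxy − ΣxΣy = 884.52 − 958.41 = -73.89
nΣx² − (Σx)² = 542.43 − 428.49 = 113.94; nΣy² − (Σy)² = 2200.31 − 2143.69 = 56.62
r = -73.89 / √(113.94 × 56.62) = -73.89 / 80.3199 ≈ -0.920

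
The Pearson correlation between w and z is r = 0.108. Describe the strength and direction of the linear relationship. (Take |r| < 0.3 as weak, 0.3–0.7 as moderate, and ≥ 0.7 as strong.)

weak positive

r = 0.108 > 0 so the relationship is positive.
|r| = 0.108, which falls in the weak range.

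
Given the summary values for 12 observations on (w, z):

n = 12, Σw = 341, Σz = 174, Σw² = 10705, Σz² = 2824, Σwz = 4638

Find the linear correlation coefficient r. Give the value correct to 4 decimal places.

-0.5545

r = (nΣwz − ΣwΣz) / √[(nΣw² − (Σw)²)(nΣz² − (Σz)²)]
Numerator: 12×4638 − 341×174 = -3678
Denominator: √[(128460 − 116281)(33888 − 30276)] = √[12179 × 3612] = 6632.5371
r = -3678 / 6632.5371 ≈ -0.5545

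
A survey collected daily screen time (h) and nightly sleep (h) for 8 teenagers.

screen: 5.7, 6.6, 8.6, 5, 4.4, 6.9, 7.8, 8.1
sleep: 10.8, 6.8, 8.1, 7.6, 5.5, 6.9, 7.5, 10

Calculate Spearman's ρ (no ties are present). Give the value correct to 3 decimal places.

Rank screen: 3, 4, 8, 2, 1, 5, 6, 7
Rank sleep: 8, 2, 6, 5, 1, 3, 4, 7
d = rank(screen) − rank(sleep): -5, 2, 2, -3, 0, 2, 2, 0; Σd² = 50
ρ = 1 − 6Σd² / [n(n²−1)] = 1 − 6×50 / (8×63) = 1 − 300/504 ≈ 0.405

0.405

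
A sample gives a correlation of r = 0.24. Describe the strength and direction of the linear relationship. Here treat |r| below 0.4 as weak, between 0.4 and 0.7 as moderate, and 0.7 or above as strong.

r = 0.24 > 0 so the relationship is positive.
|r| = 0.24, which falls in the weak range.

weak positive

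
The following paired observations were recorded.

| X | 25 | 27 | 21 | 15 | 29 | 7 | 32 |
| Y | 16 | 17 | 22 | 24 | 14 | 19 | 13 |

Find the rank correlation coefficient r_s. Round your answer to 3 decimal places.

Rank X: 4, 5, 3, 2, 6, 1, 7
Rank Y: 3, 4, 6, 7, 2, 5, 1
d = rank(X) − rank(Y): 1, 1, -3, -5, 4, -4, 6; Σd² = 104
ρ = 1 − 6Σd² / [n(n²−1)] = 1 − 6×104 / (7×48) = 1 − 624/336 ≈ -0.857

-0.857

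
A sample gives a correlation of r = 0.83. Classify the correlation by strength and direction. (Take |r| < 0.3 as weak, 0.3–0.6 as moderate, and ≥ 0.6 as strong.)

strong positive

r = 0.83 > 0 so the relationship is positive.
|r| = 0.83, which falls in the strong range.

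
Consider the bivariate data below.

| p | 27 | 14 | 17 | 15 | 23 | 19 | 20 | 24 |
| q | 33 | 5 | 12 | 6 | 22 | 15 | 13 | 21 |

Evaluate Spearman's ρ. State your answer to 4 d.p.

Rank p: 8, 1, 3, 2, 6, 4, 5, 7
Rank q: 8, 1, 3, 2, 7, 5, 4, 6
d = rank(p) − rank(q): 0, 0, 0, 0, -1, -1, 1, 1; Σd² = 4
ρ = 1 − 6Σd² / [n(n²−1)] = 1 − 6×4 / (8×63) = 1 − 24/504 ≈ 0.9524

0.9524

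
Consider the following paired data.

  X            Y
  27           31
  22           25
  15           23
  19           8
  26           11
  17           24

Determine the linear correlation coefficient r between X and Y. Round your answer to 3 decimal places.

0.074

n = 6, ΣX = 126, ΣY = 122, ΣX² = 2764, ΣY² = 2876, ΣXY = 2578
nΣXY − ΣXΣY = 15468 − 15372 = 96
nΣX² − (ΣX)² = 16584 − 15876 = 708; nΣY² − (ΣY)² = 17256 − 14884 = 2372
r = 96 / √(708 × 2372) = 96 / 1295.9074 ≈ 0.074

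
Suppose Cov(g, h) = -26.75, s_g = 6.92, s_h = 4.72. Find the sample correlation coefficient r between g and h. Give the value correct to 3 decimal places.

r = Cov(g,h) / (s_g · s_h) = -26.75 / (6.92 × 4.72)
  = -26.75 / 32.6624 ≈ -0.819

-0.819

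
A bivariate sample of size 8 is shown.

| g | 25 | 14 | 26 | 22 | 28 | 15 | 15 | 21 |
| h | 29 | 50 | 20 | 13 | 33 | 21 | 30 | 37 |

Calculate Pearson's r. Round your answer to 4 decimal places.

-0.3118

n = 8, Σg = 166, Σh = 233, Σg² = 3656, Σh² = 7709, Σgh = 4697
nΣgh − ΣgΣh = 37576 − 38678 = -1102
nΣg² − (Σg)² = 29248 − 27556 = 1692; nΣh² − (Σh)² = 61672 − 54289 = 7383
r = -1102 / √(1692 × 7383) = -1102 / 3534.4074 ≈ -0.3118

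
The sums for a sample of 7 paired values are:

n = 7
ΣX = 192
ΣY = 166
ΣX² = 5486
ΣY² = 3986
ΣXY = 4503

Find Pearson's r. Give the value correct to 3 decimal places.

-0.481

r = (nΣXY − ΣXΣY) / √[(nΣX² − (ΣX)²)(nΣY² − (ΣY)²)]
Numerator: 7×4503 − 192×166 = -351
Denominator: √[(38402 − 36864)(27902 − 27556)] = √[1538 × 346] = 729.4847
r = -351 / 729.4847 ≈ -0.481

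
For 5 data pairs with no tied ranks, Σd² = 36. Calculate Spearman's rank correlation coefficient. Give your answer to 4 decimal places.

-0.8000

ρ = 1 − 6Σd² / [n(n²−1)] = 1 − 6×36 / (5×24)
  = 1 − 216/120 = 1 − 1.80000 ≈ -0.8000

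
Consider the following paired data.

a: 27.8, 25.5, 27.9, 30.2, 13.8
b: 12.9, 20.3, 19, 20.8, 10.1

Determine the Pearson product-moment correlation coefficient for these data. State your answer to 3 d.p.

n = 5, Σa = 125.2, Σb = 83.1, Σa² = 3303.98, Σb² = 1474.15, Σab = 2173.91
nΣab − ΣaΣb = 10869.55 − 10404.12 = 465.43
nΣa² − (Σa)² = 16519.9 − 15675.04 = 844.86; nΣb² − (Σb)² = 7370.75 − 6905.61 = 465.14
r = 465.43 / √(844.86 × 465.14) = 465.43 / 626.8797 ≈ 0.742

0.742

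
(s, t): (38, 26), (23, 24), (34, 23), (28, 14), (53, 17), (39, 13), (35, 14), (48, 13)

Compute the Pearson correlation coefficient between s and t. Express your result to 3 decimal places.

n = 8, Σs = 298, Σt = 144, Σs² = 11772, Σt² = 2800, Σst = 5236
nΣst − ΣsΣt = 41888 − 42912 = -1024
nΣs² − (Σs)² = 94176 − 88804 = 5372; nΣt² − (Σt)² = 22400 − 20736 = 1664
r = -1024 / √(5372 × 1664) = -1024 / 2989.8174 ≈ -0.342

-0.342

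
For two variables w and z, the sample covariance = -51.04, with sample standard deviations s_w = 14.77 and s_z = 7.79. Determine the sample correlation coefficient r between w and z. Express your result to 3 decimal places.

-0.444

r = Cov(w,z) / (s_w · s_z) = -51.04 / (14.77 × 7.79)
  = -51.04 / 115.0583 ≈ -0.444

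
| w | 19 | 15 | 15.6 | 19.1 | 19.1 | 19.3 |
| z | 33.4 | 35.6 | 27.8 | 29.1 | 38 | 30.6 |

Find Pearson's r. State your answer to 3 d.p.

0.067

n = 6, Σw = 107.1, Σz = 194.5, Σw² = 1931.47, Σz² = 6382.93, Σwz = 3474.47
nΣwz − ΣwΣz = 20846.82 − 20830.95 = 15.87
nΣw² − (Σw)² = 11588.82 − 11470.41 = 118.41; nΣz² − (Σz)² = 38297.58 − 37830.25 = 467.33
r = 15.87 / √(118.41 × 467.33) = 15.87 / 235.2372 ≈ 0.067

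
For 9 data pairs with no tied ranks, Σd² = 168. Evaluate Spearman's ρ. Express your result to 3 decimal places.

-0.400

ρ = 1 − 6Σd² / [n(n²−1)] = 1 − 6×168 / (9×80)
  = 1 − 1008/720 = 1 − 1.4000 ≈ -0.400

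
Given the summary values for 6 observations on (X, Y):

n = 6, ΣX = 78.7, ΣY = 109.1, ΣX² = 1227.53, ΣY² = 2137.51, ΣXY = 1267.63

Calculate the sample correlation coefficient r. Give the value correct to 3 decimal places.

r = (nΣXY − ΣXΣY) / √[(nΣX² − (ΣX)²)(nΣY² − (ΣY)²)]
Numerator: 6×1267.63 − 78.7×109.1 = -980.39
Denominator: √[(7365.18 − 6193.69)(12825.06 − 11902.81)] = √[1171.49 × 922.25] = 1039.4261
r = -980.39 / 1039.4261 ≈ -0.943

-0.943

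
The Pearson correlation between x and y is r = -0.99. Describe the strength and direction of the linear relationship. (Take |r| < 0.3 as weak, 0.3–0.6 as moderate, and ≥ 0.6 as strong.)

strong negative

r = -0.99 < 0 so the relationship is negative.
|r| = 0.99, which falls in the strong range.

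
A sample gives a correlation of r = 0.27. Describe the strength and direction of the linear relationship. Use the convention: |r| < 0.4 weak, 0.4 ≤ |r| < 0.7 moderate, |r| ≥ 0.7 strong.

r = 0.27 > 0 so the relationship is positive.
|r| = 0.27, which falls in the weak range.

weak positive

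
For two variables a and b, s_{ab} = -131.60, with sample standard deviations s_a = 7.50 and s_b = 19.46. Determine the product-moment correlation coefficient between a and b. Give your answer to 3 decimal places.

r = Cov(a,b) / (s_a · s_b) = -131.60 / (7.50 × 19.46)
  = -131.60 / 145.9500 ≈ -0.902

-0.902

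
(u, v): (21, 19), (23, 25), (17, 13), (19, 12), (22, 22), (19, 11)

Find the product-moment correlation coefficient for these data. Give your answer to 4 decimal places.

0.9081

n = 6, Σu = 121, Σv = 102, Σu² = 2465, Σv² = 1904, Σuv = 2116
nΣuv − ΣuΣv = 12696 − 12342 = 354
nΣu² − (Σu)² = 14790 − 14641 = 149; nΣv² − (Σv)² = 11424 − 10404 = 1020
r = 354 / √(149 × 1020) = 354 / 389.8461 ≈ 0.9081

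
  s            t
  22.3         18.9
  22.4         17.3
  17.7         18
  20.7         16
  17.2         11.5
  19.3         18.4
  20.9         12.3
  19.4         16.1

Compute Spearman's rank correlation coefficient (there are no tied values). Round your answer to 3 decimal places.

Rank s: 7, 8, 2, 5, 1, 3, 6, 4
Rank t: 8, 5, 6, 3, 1, 7, 2, 4
d = rank(s) − rank(t): -1, 3, -4, 2, 0, -4, 4, 0; Σd² = 62
ρ = 1 − 6Σd² / [n(n²−1)] = 1 − 6×62 / (8×63) = 1 − 372/504 ≈ 0.262

0.262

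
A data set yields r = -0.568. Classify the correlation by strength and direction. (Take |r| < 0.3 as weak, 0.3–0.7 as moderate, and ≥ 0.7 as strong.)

moderate negative

r = -0.568 < 0 so the relationship is negative.
|r| = 0.568, which falls in the moderate range.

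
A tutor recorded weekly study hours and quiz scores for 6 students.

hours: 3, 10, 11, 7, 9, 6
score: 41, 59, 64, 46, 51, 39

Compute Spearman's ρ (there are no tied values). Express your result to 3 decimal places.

0.943

Rank hours: 1, 5, 6, 3, 4, 2
Rank score: 2, 5, 6, 3, 4, 1
d = rank(hours) − rank(score): -1, 0, 0, 0, 0, 1; Σd² = 2
ρ = 1 − 6Σd² / [n(n²−1)] = 1 − 6×2 / (6×35) = 1 − 12/210 ≈ 0.943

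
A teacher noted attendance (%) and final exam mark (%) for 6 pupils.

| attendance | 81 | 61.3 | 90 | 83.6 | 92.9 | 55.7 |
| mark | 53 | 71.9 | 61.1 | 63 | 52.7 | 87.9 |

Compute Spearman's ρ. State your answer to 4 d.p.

-0.8286

Rank attendance: 3, 2, 5, 4, 6, 1
Rank mark: 2, 5, 3, 4, 1, 6
d = rank(attendance) − rank(mark): 1, -3, 2, 0, 5, -5; Σd² = 64
ρ = 1 − 6Σd² / [n(n²−1)] = 1 − 6×64 / (6×35) = 1 − 384/210 ≈ -0.8286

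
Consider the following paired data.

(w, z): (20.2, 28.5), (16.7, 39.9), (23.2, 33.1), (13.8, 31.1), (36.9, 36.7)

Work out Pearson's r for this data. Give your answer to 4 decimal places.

n = 5, Σw = 110.8, Σz = 169.3, Σw² = 2777.22, Σz² = 5813.97, Σwz = 3793.36
nΣwz − ΣwΣz = 18966.8 − 18758.44 = 208.36
nΣw² − (Σw)² = 13886.1 − 12276.64 = 1609.46; nΣz² − (Σz)² = 29069.85 − 28662.49 = 407.36
r = 208.36 / √(1609.46 × 407.36) = 208.36 / 809.7096 ≈ 0.2573

0.2573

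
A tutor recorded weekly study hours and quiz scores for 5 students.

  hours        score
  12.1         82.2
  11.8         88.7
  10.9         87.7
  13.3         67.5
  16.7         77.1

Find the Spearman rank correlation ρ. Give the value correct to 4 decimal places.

Rank hours: 3, 2, 1, 4, 5
Rank score: 3, 5, 4, 1, 2
d = rank(hours) − rank(score): 0, -3, -3, 3, 3; Σd² = 36
ρ = 1 − 6Σd² / [n(n²−1)] = 1 − 6×36 / (5×24) = 1 − 216/120 ≈ -0.8000

-0.8000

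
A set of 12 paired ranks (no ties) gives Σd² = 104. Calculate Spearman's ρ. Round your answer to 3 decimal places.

ρ = 1 − 6Σd² / [n(n²−1)] = 1 − 6×104 / (12×143)
  = 1 − 624/1716 = 1 − 0.3636 ≈ 0.636

0.636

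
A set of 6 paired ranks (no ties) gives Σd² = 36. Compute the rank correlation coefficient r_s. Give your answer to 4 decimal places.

ρ = 1 − 6Σd² / [n(n²−1)] = 1 − 6×36 / (6×35)
  = 1 − 216/210 = 1 − 1.02857 ≈ -0.0286

-0.0286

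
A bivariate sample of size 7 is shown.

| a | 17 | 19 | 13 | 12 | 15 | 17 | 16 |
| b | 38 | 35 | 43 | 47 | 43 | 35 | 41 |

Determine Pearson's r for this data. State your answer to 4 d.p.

-0.9285

n = 7, Σa = 109, Σb = 282, Σa² = 1733, Σb² = 11482, Σab = 4330
nΣab − ΣaΣb = 30310 − 30738 = -428
nΣa² − (Σa)² = 12131 − 11881 = 250; nΣb² − (Σb)² = 80374 − 79524 = 850
r = -428 / √(250 × 850) = -428 / 460.9772 ≈ -0.9285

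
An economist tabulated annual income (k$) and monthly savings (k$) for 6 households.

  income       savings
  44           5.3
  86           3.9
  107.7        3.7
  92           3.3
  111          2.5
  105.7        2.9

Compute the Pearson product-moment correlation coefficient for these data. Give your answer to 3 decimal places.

-0.918

n = 6, Σx = 546.4, Σy = 21.6, Σx² = 52888.78, Σy² = 82.54, Σxy = 1854.72
nΣxy − ΣxΣy = 11128.32 − 11802.24 = -673.92
nΣx² − (Σx)² = 317332.68 − 298552.96 = 18779.72; nΣy² − (Σy)² = 495.24 − 466.56 = 28.68
r = -673.92 / √(18779.72 × 28.68) = -673.92 / 733.8953 ≈ -0.918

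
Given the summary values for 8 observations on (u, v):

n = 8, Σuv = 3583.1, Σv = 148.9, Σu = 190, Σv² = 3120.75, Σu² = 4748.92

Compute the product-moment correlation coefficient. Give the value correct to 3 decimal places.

0.163

r = (nΣuv − ΣuΣv) / √[(nΣu² − (Σu)²)(nΣv² − (Σv)²)]
Numerator: 8×3583.1 − 190×148.9 = 373.8
Denominator: √[(37991.36 − 36100)(24966 − 22171.21)] = √[1891.36 × 2794.79] = 2299.1203
r = 373.8 / 2299.1203 ≈ 0.163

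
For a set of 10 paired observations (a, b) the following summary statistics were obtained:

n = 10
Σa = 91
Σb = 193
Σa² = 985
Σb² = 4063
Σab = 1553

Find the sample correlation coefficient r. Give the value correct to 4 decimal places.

r = (nΣab − ΣaΣb) / √[(nΣa² − (Σa)²)(nΣb² − (Σb)²)]
Numerator: 10×1553 − 91×193 = -2033
Denominator: √[(9850 − 8281)(40630 − 37249)] = √[1569 × 3381] = 2303.2128
r = -2033 / 2303.2128 ≈ -0.8827

-0.8827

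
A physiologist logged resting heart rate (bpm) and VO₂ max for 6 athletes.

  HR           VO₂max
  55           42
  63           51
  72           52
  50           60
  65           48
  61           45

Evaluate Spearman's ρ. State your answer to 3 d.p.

Rank HR: 2, 4, 6, 1, 5, 3
Rank VO₂max: 1, 4, 5, 6, 3, 2
d = rank(HR) − rank(VO₂max): 1, 0, 1, -5, 2, 1; Σd² = 32
ρ = 1 − 6Σd² / [n(n²−1)] = 1 − 6×32 / (6×35) = 1 − 192/210 ≈ 0.086

0.086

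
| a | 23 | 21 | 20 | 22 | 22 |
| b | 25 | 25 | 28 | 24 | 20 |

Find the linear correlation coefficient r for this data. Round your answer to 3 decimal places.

-0.548

n = 5, Σa = 108, Σb = 122, Σa² = 2338, Σb² = 3010, Σab = 2628
nΣab − ΣaΣb = 13140 − 13176 = -36
nΣa² − (Σa)² = 11690 − 11664 = 26; nΣb² − (Σb)² = 15050 − 14884 = 166
r = -36 / √(26 × 166) = -36 / 65.6963 ≈ -0.548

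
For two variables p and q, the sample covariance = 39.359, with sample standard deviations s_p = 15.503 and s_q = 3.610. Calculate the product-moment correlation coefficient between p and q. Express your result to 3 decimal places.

r = Cov(p,q) / (s_p · s_q) = 39.359 / (15.503 × 3.610)
  = 39.359 / 55.9658 ≈ 0.703

0.703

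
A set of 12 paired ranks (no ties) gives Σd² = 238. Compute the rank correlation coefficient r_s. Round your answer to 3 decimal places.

0.168

ρ = 1 − 6Σd² / [n(n²−1)] = 1 − 6×238 / (12×143)
  = 1 − 1428/1716 = 1 − 0.8322 ≈ 0.168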